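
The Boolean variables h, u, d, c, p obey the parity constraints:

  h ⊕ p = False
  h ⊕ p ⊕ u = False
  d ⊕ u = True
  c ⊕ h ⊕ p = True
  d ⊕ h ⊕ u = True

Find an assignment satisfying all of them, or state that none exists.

h = False; u = False; d = True; c = True; p = False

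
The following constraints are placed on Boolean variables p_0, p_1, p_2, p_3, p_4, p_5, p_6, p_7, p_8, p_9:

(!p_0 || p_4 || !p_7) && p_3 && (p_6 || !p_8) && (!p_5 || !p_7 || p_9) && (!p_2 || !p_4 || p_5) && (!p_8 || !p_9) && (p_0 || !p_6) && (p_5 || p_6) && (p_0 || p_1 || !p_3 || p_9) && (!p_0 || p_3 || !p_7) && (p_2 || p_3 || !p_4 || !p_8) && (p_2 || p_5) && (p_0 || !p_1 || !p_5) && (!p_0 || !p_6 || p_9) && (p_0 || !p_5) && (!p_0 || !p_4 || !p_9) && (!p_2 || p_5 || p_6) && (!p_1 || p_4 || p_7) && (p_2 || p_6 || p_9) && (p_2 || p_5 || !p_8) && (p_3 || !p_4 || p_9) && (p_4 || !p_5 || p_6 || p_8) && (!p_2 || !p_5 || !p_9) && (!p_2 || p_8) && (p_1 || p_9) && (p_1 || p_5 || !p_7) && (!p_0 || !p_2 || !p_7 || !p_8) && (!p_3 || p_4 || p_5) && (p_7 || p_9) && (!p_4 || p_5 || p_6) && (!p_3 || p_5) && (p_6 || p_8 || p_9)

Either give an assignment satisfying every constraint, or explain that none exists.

p_0 = True; p_1 = False; p_2 = False; p_3 = True; p_4 = False; p_5 = True; p_6 = True; p_7 = False; p_8 = False; p_9 = True

Unit clause (p_3) forces p_3 = True.
In (!p_3 || p_5) only p_5 is left, so p_5 = True.
In (p_0 || !p_5) only p_0 is left, so p_0 = True.
Set p_1 = False.
  then (p_1 || p_9) forces p_9 = True.
  then (!p_8 || !p_9) forces p_8 = False.
  then (!p_0 || !p_4 || !p_9) forces p_4 = False.
  then (p_4 || !p_5 || p_6 || p_8) forces p_6 = True.
  then (!p_2 || !p_5 || !p_9) forces p_2 = False.
  then (!p_0 || p_4 || !p_7) forces p_7 = False.
All clauses satisfied.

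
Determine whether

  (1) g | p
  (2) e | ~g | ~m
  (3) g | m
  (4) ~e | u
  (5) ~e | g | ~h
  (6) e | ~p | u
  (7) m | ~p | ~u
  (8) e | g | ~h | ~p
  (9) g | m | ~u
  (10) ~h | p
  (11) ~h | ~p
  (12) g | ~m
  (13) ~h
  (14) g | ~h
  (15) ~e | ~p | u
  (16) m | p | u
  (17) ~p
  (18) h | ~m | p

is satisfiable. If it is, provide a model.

Unit clause (~h) forces h = False.
Unit clause (~p) forces p = False.
In (h | ~m | p) only ~m is left, so m = False.
In (g | p) only g is left, so g = True.
In (m | p | u) only u is left, so u = True.
Set e = False.
All clauses satisfied.

h = False; m = False; p = False; g = True; e = False; u = True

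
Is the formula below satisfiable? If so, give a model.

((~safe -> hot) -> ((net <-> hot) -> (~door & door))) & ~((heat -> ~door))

door=T, net=T, heat=T, safe=F, hot=F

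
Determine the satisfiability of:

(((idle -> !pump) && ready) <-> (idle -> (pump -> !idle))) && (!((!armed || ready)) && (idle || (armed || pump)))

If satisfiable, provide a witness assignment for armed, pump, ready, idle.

armed = True, pump = True, ready = False, idle = True

  ((idle -> !pump) && ready) <-> (idle -> (pump -> !idle)) = True
    (idle -> !pump) && ready = False
      idle -> !pump = False
        !pump = False
    idle -> (pump -> !idle) = False
      pump -> !idle = False
        !idle = False
  !((!armed || ready)) && (idle || (armed || pump)) = True
    !((!armed || ready)) = True
      !armed || ready = False
        !armed = False
    idle || (armed || pump) = True
      armed || pump = True
Both conjuncts True, so the formula holds.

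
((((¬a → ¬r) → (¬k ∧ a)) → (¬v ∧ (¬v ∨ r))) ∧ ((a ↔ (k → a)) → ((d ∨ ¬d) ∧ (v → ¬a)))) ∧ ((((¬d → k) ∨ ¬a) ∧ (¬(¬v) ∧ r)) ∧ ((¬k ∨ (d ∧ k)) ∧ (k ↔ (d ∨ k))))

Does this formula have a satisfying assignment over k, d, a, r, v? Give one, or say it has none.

The formula is unsatisfiable.

Case v = True: the formula simplifies to (¬(((¬a → ¬r) → (¬k ∧ a))) ∧ ((a ↔ (k → a)) → ((d ∨ ¬d) ∧ ¬a))) ∧ ((((¬d → k) ∨ ¬a) ∧ r) ∧ ((¬k ∨ (d ∧ k)) ∧ (k ↔ (d ∨ k)))).
  a = True: the conjunct (a ↔ (k → a)) → ((d ∨ ¬d) ∧ ¬a) becomes (True ↔ True) → ((d ∨ ¬d) ∧ False) = False.
  a = False: simplifies to (¬r ∧ (k → (d ∨ ¬d))) ∧ (r ∧ ((¬k ∨ (d ∧ k)) ∧ (k ↔ (d ∨ k)))).
    r = True: the conjunct ¬r is False.
    r = False: the conjunct r is False.
Case v = False: the conjunct ¬(¬v) becomes ¬(¬False) = False.
Both cases fail — unsatisfiable.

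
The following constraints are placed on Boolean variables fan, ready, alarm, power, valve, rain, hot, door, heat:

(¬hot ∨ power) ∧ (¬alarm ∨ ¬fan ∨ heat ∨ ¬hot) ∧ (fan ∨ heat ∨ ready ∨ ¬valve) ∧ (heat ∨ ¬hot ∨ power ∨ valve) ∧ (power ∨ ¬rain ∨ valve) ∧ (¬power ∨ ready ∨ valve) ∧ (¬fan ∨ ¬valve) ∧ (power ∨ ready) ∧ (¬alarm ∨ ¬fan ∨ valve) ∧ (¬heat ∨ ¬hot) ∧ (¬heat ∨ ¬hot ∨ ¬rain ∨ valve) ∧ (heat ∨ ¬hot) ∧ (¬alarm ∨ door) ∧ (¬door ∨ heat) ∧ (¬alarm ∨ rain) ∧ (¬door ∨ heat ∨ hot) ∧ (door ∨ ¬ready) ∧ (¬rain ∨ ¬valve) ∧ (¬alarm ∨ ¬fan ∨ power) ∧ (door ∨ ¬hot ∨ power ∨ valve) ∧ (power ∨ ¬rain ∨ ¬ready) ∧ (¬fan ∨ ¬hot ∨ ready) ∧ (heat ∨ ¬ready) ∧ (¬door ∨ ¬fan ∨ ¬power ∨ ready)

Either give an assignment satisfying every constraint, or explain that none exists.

fan: False, ready: True, alarm: False, power: False, valve: True, rain: False, hot: False, door: True, heat: True

Set fan = False.
Set ready = True.
  then (door ∨ ¬ready) forces door = True.
  then (heat ∨ ¬ready) forces heat = True.
  then (¬heat ∨ ¬hot) forces hot = False.
Set alarm = False.
Set power = False.
  then (power ∨ ¬rain ∨ ¬ready) forces rain = False.
Set valve = True.
All clauses satisfied.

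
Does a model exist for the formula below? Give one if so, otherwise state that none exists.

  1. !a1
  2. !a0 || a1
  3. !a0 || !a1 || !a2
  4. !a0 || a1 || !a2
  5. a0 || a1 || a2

Unit clause (!a1) forces a1 = False.
In (!a0 || a1) only !a0 is left, so a0 = False.
In (a0 || a1 || a2) only a2 is left, so a2 = True.
Check each clause:
  (!a1): !a1 holds.
  (!a0 || a1): !a0 holds.
  (!a0 || !a1 || !a2): !a0 holds.
  (!a0 || a1 || !a2): !a0 holds.
  (a0 || a1 || a2): a2 holds.
All clauses satisfied.

a0=F, a1=F, a2=T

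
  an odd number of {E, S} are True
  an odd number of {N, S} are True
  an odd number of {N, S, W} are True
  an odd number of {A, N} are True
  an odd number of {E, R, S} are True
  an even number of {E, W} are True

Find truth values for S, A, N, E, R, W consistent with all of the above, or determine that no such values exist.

S=T; A=T; N=F; E=F; R=F; W=F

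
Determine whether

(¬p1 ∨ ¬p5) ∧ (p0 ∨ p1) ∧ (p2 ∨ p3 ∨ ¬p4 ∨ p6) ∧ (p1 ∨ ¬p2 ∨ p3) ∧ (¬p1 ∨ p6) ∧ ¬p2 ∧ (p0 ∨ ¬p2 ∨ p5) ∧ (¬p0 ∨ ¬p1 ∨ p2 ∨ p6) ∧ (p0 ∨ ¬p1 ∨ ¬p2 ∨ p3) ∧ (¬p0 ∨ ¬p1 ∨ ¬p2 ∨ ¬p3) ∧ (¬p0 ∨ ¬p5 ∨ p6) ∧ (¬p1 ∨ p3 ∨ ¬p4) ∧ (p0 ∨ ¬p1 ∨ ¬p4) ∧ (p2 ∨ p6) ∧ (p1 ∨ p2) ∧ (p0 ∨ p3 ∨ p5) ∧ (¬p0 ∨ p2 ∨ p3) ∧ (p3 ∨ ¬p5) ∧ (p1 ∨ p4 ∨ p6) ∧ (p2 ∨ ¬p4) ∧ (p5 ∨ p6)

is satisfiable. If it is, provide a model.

Unit clause (¬p2) forces p2 = False.
In (p2 ∨ p6) only p6 is left, so p6 = True.
In (p1 ∨ p2) only p1 is left, so p1 = True.
In (p2 ∨ ¬p4) only ¬p4 is left, so p4 = False.
In (¬p1 ∨ ¬p5) only ¬p5 is left, so p5 = False.
Set p0 = True.
  then (¬p0 ∨ p2 ∨ p3) forces p3 = True.
All clauses satisfied.

p0 = True; p1 = True; p2 = False; p3 = True; p4 = False; p5 = False; p6 = True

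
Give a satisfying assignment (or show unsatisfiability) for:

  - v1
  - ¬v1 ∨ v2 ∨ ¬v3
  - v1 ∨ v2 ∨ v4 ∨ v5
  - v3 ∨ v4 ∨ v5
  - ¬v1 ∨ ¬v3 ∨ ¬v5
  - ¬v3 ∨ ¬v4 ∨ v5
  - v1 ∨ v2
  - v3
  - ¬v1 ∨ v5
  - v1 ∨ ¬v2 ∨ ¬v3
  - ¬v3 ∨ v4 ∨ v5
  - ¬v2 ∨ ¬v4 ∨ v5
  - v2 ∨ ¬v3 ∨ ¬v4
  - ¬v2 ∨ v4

Case v1 = True:
  (v3) forces v3 = True.
  (¬v1 ∨ v2 ∨ ¬v3) forces v2 = True.
  (¬v1 ∨ ¬v3 ∨ ¬v5) forces v5 = False.
  Clause (¬v1 ∨ v5) is falsified — contradiction.
Case v1 = False:
  Clause (v1) is falsified — contradiction.
Both cases fail, so the formula is unsatisfiable.

The formula is unsatisfiable.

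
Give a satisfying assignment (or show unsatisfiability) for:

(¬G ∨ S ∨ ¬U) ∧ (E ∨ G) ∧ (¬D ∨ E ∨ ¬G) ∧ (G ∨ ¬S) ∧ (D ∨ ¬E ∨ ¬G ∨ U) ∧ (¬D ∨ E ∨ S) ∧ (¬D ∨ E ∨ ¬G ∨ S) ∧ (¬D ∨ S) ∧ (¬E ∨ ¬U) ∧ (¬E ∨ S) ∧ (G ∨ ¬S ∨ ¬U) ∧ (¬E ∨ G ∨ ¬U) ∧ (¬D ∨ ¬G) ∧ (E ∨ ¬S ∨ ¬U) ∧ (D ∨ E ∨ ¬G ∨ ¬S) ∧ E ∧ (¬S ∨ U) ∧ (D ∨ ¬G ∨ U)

Unsatisfiable — no assignment works.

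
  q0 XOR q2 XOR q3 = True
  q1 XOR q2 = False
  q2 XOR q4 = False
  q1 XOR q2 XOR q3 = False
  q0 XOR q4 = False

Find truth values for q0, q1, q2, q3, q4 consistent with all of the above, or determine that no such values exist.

Adding constraints 1, 2, 3, 4, 5 mod 2: every variable appears an even number of times on the left, so the left side is 0.
But the right sides sum to 1 (mod 2). 0 ≠ 1 — the system is inconsistent.

Unsatisfiable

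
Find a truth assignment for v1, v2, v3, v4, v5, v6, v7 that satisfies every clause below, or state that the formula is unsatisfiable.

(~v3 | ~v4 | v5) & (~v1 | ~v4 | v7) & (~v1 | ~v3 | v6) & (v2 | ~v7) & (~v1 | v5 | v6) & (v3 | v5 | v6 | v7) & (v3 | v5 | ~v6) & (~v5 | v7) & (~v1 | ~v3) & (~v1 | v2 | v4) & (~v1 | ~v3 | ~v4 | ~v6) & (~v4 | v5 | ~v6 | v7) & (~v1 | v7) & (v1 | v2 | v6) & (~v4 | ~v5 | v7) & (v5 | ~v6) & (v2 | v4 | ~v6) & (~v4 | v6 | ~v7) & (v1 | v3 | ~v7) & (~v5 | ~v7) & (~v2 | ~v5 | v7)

v1=F, v2=T, v3=T, v4=F, v5=F, v6=F, v7=F

Set v1 = False.
Try v2 = False:
  (v2 | ~v7) forces v7 = False.
  (~v5 | v7) forces v5 = False.
  (v1 | v2 | v6) forces v6 = True.
  clause (v5 | ~v6) is falsified — backtrack.
So v2 = True.
Try v3 = False:
  (v1 | v3 | ~v7) forces v7 = False.
  (~v5 | v7) forces v5 = False.
  (v3 | v5 | v6 | v7) forces v6 = True.
  clause (v3 | v5 | ~v6) is falsified — backtrack.
So v3 = True.
Try v4 = True:
  (~v3 | ~v4 | v5) forces v5 = True.
  (~v5 | v7) forces v7 = True.
  clause (~v5 | ~v7) is falsified — backtrack.
So v4 = False.
Try v5 = True:
  (~v5 | v7) forces v7 = True.
  clause (~v5 | ~v7) is falsified — backtrack.
So v5 = False.
  then (v5 | ~v6) forces v6 = False.
Set v7 = False.
All clauses satisfied.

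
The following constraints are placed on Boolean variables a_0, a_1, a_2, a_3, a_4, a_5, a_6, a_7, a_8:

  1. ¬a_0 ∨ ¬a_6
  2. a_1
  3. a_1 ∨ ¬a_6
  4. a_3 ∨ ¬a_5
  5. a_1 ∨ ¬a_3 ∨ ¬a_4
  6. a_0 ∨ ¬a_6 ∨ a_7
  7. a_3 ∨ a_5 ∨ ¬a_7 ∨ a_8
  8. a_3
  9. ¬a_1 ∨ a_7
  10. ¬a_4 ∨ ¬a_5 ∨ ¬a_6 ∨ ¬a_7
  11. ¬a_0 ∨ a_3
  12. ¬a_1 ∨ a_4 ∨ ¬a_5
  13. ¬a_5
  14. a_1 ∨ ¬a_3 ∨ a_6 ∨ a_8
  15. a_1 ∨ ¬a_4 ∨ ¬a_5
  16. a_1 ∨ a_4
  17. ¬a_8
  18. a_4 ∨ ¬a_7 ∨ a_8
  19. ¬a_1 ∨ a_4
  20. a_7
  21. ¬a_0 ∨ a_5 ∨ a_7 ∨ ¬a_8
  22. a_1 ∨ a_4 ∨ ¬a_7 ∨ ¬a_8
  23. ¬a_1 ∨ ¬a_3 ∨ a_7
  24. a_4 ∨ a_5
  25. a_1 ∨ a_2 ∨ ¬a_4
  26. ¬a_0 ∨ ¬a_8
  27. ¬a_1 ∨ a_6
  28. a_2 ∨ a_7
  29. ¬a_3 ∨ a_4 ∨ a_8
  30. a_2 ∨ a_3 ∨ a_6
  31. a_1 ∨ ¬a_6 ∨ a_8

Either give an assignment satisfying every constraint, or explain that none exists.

Unit clause (a_1) forces a_1 = True.
Unit clause (a_3) forces a_3 = True.
In (¬a_1 ∨ a_7) only a_7 is left, so a_7 = True.
Unit clause (¬a_5) forces a_5 = False.
Unit clause (¬a_8) forces a_8 = False.
In (a_4 ∨ ¬a_7 ∨ a_8) only a_4 is left, so a_4 = True.
In (¬a_1 ∨ a_6) only a_6 is left, so a_6 = True.
In (¬a_0 ∨ ¬a_6) only ¬a_0 is left, so a_0 = False.
Set a_2 = True.
All clauses satisfied.

a_0 = False; a_1 = True; a_2 = True; a_3 = True; a_4 = True; a_5 = False; a_6 = True; a_7 = True; a_8 = False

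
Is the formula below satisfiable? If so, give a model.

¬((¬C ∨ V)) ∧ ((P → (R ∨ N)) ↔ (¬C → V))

V = False, P = True, R = False, C = True, N = True

  ¬((¬C ∨ V)) = True
    ¬C ∨ V = False
      ¬C = False
  (P → (R ∨ N)) ↔ (¬C → V) = True
    P → (R ∨ N) = True
      R ∨ N = True
    ¬C → V = True
      ¬C = False
Both conjuncts True, so the formula holds.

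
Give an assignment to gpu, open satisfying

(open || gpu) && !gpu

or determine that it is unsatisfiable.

gpu = False, open = True

  open || gpu = True
  !gpu = True
Both conjuncts True, so the formula holds.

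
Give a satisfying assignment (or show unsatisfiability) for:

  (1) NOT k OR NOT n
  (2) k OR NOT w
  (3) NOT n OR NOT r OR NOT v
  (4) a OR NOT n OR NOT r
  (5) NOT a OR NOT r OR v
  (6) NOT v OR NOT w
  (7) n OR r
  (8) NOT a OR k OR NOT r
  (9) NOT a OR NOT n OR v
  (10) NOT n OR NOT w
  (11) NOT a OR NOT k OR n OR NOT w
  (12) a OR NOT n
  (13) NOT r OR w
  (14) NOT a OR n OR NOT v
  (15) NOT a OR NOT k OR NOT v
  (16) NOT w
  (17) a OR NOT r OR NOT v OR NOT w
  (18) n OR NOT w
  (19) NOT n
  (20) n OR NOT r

Case n = True:
  Clause (NOT n) is falsified — contradiction.
Case n = False:
  (n OR r) forces r = True.
  Clause (n OR NOT r) is falsified — contradiction.
Both cases fail, so the formula is unsatisfiable.

Unsatisfiable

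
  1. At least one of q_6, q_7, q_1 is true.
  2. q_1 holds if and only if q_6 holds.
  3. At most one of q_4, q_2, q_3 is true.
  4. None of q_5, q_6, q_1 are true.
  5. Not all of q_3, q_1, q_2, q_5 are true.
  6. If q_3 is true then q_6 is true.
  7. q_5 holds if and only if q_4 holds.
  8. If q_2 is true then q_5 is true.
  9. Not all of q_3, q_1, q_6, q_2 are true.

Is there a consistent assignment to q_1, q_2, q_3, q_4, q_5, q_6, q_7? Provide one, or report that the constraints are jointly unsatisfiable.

q_1 = False, q_2 = False, q_3 = False, q_4 = False, q_5 = False, q_6 = False, q_7 = True

  (1) {q_6, q_7, q_1}: 1 true — at least one ✓
  (2) q_1=F, q_6=F — same ✓
  (3) {q_4, q_2, q_3}: 0 true — at most one ✓
  (4) {q_5, q_6, q_1}: 0 true — none ✓
  (5) {q_3, q_1, q_2, q_5}: 0/4 true — not all ✓
  (6) q_3=F ⇒ q_6: vacuous ✓
  (7) q_5=F, q_4=F — same ✓
  (8) q_2=F ⇒ q_5: vacuous ✓
  (9) {q_3, q_1, q_6, q_2}: 0/4 true — not all ✓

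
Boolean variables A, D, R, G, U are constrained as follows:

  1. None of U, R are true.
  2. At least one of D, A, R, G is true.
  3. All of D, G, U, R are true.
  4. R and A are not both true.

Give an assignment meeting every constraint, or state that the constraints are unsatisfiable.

Unsatisfiable

Case R = True:
  Constraint (1) is violated (R=T) — contradiction.
Case R = False:
  Constraint (3) is violated (R=F) — contradiction.
Both cases fail — unsatisfiable.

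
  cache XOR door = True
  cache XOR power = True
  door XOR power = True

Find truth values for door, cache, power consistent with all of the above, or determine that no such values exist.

Adding constraints 1, 2, 3 mod 2: every variable appears an even number of times on the left, so the left side is 0.
But the right sides sum to 1 (mod 2). 0 ≠ 1 — the system is inconsistent.

Unsatisfiable — no assignment works.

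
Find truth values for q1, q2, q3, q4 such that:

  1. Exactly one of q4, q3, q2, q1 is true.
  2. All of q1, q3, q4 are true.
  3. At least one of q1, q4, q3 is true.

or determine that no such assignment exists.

Case q1 = True:
  (1) with q1=T forces q4 = False.
  Constraint (2) is violated (q4=F) — contradiction.
Case q1 = False:
  Constraint (2) is violated (q1=F) — contradiction.
Both cases fail — unsatisfiable.

Unsatisfiable — no assignment works.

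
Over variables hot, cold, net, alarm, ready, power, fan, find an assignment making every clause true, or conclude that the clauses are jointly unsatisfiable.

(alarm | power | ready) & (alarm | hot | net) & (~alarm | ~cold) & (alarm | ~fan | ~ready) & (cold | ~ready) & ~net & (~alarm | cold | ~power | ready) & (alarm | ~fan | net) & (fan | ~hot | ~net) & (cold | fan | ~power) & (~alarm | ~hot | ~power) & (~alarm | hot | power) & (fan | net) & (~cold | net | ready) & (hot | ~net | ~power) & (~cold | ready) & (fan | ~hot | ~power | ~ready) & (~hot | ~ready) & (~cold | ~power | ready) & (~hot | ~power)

Unit clause (~net) forces net = False.
In (fan | net) only fan is left, so fan = True.
In (alarm | ~fan | net) only alarm is left, so alarm = True.
In (~alarm | ~cold) only ~cold is left, so cold = False.
In (cold | ~ready) only ~ready is left, so ready = False.
In (~alarm | cold | ~power | ready) only ~power is left, so power = False.
In (~alarm | hot | power) only hot is left, so hot = True.
All clauses satisfied.

hot: True, cold: False, net: False, alarm: True, ready: False, power: False, fan: True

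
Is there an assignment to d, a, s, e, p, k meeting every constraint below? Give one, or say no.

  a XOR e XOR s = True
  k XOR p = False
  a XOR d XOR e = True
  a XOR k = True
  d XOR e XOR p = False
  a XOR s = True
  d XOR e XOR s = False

d = True; a = False; s = True; e = False; p = True; k = True

a XOR e XOR s = F XOR F XOR T = True ✓
k XOR p = T XOR T = False ✓
a XOR d XOR e = F XOR T XOR F = True ✓
a XOR k = F XOR T = True ✓
d XOR e XOR p = T XOR F XOR T = False ✓
a XOR s = F XOR T = True ✓
d XOR e XOR s = T XOR F XOR T = False ✓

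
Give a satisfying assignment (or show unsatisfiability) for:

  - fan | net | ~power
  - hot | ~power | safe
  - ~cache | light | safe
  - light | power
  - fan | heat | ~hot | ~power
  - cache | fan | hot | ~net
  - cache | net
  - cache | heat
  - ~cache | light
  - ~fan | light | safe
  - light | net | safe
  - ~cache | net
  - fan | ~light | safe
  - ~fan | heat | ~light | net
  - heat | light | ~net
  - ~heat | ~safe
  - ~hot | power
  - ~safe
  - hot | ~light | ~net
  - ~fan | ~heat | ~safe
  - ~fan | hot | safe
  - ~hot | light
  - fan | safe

Unit clause (~safe) forces safe = False.
In (fan | safe) only fan is left, so fan = True.
In (~fan | light | safe) only light is left, so light = True.
In (~fan | hot | safe) only hot is left, so hot = True.
In (~hot | power) only power is left, so power = True.
Set cache = False.
  then (cache | net) forces net = True.
  then (cache | heat) forces heat = True.
All clauses satisfied.

cache: False, safe: False, light: True, heat: True, net: True, power: True, fan: True, hot: True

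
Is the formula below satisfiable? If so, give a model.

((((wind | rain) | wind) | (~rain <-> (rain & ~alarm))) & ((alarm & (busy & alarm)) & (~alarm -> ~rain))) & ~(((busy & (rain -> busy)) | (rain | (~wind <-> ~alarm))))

Case busy = True: the conjunct ~(((busy & (rain -> busy)) | (rain | (~wind <-> ~alarm)))) becomes ~((True | (rain | (~wind <-> ~alarm)))) = False.
Case busy = False: the conjunct busy is False.
Both cases fail — unsatisfiable.

No satisfying assignment exists.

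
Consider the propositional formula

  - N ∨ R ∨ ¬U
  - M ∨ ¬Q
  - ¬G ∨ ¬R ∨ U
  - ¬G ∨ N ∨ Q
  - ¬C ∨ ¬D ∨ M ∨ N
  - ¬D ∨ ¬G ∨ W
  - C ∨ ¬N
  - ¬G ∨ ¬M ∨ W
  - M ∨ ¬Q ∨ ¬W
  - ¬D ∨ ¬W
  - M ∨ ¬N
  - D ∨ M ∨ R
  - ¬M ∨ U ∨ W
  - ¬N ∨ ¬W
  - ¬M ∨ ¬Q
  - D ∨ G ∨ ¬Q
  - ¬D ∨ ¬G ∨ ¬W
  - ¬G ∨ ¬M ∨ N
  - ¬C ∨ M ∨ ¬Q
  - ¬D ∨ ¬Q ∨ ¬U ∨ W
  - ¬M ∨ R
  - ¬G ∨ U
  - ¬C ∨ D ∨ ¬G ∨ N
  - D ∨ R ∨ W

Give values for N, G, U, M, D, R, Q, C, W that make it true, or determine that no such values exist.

Set N = False.
Set G = False.
Set U = True.
  then (N ∨ R ∨ ¬U) forces R = True.
Set M = False.
  then (M ∨ ¬Q) forces Q = False.
Set D = False.
Set C = True.
Set W = False.
All clauses satisfied.

N=F, G=F, U=T, M=F, D=F, R=T, Q=F, C=T, W=F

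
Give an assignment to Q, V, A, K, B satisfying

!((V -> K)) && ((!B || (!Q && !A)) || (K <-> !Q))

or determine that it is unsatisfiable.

Q=F, V=T, A=F, K=F, B=F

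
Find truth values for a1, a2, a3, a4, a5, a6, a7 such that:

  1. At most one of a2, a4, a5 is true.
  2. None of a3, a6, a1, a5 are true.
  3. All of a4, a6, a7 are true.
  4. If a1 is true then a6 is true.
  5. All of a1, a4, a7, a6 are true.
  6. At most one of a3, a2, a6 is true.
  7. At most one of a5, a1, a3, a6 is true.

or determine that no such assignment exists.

Unsatisfiable — no assignment works.

Case a1 = True:
  Constraint (2) is violated (a1=T) — contradiction.
Case a1 = False:
  Constraint (5) is violated (a1=F) — contradiction.
Both cases fail — unsatisfiable.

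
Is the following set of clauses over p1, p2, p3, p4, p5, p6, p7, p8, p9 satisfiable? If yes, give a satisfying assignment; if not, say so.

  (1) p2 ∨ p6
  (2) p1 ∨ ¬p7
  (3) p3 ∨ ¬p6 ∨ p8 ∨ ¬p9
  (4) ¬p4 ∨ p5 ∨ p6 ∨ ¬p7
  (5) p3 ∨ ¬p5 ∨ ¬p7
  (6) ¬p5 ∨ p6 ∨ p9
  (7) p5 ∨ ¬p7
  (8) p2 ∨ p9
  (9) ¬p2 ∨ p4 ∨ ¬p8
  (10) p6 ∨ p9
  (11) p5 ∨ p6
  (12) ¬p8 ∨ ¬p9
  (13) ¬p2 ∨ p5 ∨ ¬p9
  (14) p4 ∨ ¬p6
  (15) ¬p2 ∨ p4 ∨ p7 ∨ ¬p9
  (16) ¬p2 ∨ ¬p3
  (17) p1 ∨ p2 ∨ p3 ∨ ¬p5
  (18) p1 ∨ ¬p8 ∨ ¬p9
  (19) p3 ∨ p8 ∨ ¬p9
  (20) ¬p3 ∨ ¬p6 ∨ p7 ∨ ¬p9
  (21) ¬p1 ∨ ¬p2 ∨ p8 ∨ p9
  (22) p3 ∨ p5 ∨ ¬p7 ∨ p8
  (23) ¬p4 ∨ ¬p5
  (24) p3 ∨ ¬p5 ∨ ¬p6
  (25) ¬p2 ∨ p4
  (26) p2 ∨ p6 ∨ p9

Set p1 = False.
  then (p1 ∨ ¬p7) forces p7 = False.
Try p2 = False:
  (p2 ∨ p6) forces p6 = True.
  (p2 ∨ p9) forces p9 = True.
  (¬p8 ∨ ¬p9) forces p8 = False.
  (p3 ∨ ¬p6 ∨ p8 ∨ ¬p9) forces p3 = True.
  clause (¬p3 ∨ ¬p6 ∨ p7 ∨ ¬p9) is falsified — backtrack.
So p2 = True.
  then (¬p2 ∨ ¬p3) forces p3 = False.
  then (¬p2 ∨ p4) forces p4 = True.
  then (¬p4 ∨ ¬p5) forces p5 = False.
  then (p5 ∨ p6) forces p6 = True.
  then (¬p2 ∨ p5 ∨ ¬p9) forces p9 = False.
Set p8 = False.
All clauses satisfied.

p1: False; p2: True; p3: False; p4: True; p5: False; p6: True; p7: False; p8: False; p9: False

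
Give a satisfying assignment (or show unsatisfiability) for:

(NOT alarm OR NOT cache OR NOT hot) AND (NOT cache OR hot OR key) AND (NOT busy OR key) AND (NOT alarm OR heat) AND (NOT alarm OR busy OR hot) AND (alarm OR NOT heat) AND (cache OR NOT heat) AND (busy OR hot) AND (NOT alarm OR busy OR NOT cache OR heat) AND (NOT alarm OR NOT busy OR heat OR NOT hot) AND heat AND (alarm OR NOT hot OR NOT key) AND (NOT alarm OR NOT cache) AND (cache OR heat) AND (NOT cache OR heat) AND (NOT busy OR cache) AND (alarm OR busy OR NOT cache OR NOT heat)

Case heat = True:
  (alarm OR NOT heat) forces alarm = True.
  (cache OR NOT heat) forces cache = True.
  Clause (NOT alarm OR NOT cache) is falsified — contradiction.
Case heat = False:
  Clause (heat) is falsified — contradiction.
Both cases fail, so the formula is unsatisfiable.

No satisfying assignment exists.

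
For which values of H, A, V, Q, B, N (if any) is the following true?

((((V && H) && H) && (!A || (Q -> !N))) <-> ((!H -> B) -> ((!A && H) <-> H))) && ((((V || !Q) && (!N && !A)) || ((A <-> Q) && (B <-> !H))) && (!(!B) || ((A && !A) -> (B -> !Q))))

H=T, A=F, V=T, Q=F, B=T, N=F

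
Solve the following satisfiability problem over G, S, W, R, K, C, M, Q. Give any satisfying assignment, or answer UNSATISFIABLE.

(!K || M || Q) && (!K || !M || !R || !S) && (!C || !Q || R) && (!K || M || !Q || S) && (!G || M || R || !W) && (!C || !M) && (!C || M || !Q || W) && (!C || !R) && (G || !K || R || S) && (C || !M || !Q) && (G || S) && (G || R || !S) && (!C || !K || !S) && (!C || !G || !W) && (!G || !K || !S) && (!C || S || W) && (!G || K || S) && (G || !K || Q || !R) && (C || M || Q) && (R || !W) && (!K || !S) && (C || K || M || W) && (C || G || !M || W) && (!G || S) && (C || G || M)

Set G = True.
  then (!G || S) forces S = True.
  then (!G || !K || !S) forces K = False.
Set W = False.
Set R = True.
  then (!C || !R) forces C = False.
  then (C || K || M || W) forces M = True.
  then (C || !M || !Q) forces Q = False.
All clauses satisfied.

G=T, S=T, W=F, R=T, K=F, C=F, M=T, Q=F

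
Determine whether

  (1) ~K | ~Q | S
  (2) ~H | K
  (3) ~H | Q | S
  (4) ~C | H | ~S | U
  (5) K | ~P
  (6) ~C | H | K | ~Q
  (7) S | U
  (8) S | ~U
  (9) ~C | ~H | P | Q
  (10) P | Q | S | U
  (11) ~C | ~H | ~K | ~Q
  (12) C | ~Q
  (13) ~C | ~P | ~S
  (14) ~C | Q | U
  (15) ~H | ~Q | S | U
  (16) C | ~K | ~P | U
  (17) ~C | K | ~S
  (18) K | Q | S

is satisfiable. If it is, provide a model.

Set P = False.
Set U = False.
  then (S | U) forces S = True.
Try C = True:
  (~C | H | ~S | U) forces H = True.
  (~H | K) forces K = True.
  (~C | ~H | P | Q) forces Q = True.
  clause (~C | ~H | ~K | ~Q) is falsified — backtrack.
So C = False.
  then (C | ~Q) forces Q = False.
Set K = True.
Set H = False.
All clauses satisfied.

P=F, U=F, C=F, S=T, K=T, Q=F, H=F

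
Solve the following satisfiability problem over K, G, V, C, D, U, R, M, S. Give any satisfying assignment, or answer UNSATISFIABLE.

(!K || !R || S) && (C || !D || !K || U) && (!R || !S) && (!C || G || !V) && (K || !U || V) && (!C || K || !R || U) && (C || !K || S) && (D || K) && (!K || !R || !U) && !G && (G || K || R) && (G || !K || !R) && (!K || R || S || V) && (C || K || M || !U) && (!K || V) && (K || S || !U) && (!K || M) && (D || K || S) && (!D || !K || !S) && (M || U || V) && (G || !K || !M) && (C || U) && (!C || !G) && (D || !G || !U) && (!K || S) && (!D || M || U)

Case K = True:
  (!G) forces G = False.
  (G || !K || !R) forces R = False.
  (!K || V) forces V = True.
  (!C || G || !V) forces C = False.
  (C || !K || S) forces S = True.
  (!K || M) forces M = True.
  Clause (G || !K || !M) is falsified — contradiction.
Case K = False:
  (D || K) forces D = True.
  (!G) forces G = False.
  (G || K || R) forces R = True.
  (!R || !S) forces S = False.
  (K || S || !U) forces U = False.
  (!C || K || !R || U) forces C = False.
  Clause (C || U) is falsified — contradiction.
Both cases fail, so the formula is unsatisfiable.

Unsatisfiable — no assignment works.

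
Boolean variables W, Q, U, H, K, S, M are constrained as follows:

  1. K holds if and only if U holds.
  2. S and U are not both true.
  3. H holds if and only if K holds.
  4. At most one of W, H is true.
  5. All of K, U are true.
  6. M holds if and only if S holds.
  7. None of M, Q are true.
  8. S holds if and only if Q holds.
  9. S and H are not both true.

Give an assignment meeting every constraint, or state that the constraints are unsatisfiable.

W = False, Q = False, U = True, H = True, K = True, S = False, M = False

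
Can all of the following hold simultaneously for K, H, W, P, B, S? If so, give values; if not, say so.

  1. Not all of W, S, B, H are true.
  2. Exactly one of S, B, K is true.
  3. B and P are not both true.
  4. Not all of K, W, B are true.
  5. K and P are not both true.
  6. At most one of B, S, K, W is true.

K: False, H: False, W: False, P: True, B: False, S: True

  (1) {W, S, B, H}: 1/4 true — not all ✓
  (2) {S, B, K}: 1 true — exactly one ✓
  (3) B=F, P=T — not both ✓
  (4) {K, W, B}: 0/3 true — not all ✓
  (5) K=F, P=T — not both ✓
  (6) {B, S, K, W}: 1 true — at most one ✓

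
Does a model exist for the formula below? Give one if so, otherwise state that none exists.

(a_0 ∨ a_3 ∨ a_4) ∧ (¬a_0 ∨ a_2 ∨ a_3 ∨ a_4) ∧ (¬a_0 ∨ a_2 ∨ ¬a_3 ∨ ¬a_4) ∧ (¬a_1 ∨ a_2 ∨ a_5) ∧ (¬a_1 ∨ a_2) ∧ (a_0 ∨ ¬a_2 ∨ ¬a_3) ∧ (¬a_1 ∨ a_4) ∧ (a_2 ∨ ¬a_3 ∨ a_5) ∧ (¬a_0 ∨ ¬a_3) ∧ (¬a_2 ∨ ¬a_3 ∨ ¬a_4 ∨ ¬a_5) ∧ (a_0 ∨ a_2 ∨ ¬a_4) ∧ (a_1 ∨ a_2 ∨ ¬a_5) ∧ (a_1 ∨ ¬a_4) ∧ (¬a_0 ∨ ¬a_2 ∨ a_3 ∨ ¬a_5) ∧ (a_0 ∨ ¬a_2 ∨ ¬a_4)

a_0 = True; a_1 = True; a_2 = True; a_3 = False; a_4 = True; a_5 = False

Set a_0 = True.
  then (¬a_0 ∨ ¬a_3) forces a_3 = False.
Set a_1 = True.
  then (¬a_1 ∨ a_2) forces a_2 = True.
  then (¬a_1 ∨ a_4) forces a_4 = True.
  then (¬a_0 ∨ ¬a_2 ∨ a_3 ∨ ¬a_5) forces a_5 = False.
All clauses satisfied.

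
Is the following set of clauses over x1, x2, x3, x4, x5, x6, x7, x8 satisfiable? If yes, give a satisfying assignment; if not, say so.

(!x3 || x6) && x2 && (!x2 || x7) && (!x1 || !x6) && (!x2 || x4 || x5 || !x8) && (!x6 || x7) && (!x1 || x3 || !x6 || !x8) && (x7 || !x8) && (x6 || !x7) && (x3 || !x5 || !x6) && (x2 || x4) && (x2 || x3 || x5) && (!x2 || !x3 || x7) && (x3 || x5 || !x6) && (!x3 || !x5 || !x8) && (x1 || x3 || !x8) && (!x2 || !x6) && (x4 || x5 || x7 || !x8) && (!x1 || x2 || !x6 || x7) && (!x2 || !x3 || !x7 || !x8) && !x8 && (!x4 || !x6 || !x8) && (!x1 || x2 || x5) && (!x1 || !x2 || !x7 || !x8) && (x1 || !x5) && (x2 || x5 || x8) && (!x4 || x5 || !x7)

No satisfying assignment exists.

Case x2 = True:
  (!x2 || x7) forces x7 = True.
  (x6 || !x7) forces x6 = True.
  Clause (!x2 || !x6) is falsified — contradiction.
Case x2 = False:
  Clause (x2) is falsified — contradiction.
Both cases fail, so the formula is unsatisfiable.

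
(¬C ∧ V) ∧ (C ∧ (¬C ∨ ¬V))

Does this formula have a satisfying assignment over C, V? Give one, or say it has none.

UNSATISFIABLE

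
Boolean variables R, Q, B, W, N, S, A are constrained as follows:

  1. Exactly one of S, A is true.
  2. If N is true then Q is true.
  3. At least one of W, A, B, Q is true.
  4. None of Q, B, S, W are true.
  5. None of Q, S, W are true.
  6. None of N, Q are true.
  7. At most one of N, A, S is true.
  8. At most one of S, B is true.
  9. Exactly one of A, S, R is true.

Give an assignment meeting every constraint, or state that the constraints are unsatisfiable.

R: False, Q: False, B: False, W: False, N: False, S: False, A: True

  (1) {S, A}: 1 true — exactly one ✓
  (2) N=F ⇒ Q: vacuous ✓
  (3) {W, A, B, Q}: 1 true — at least one ✓
  (4) {Q, B, S, W}: 0 true — none ✓
  (5) {Q, S, W}: 0 true — none ✓
  (6) {N, Q}: 0 true — none ✓
  (7) {N, A, S}: 1 true — at most one ✓
  (8) {S, B}: 0 true — at most one ✓
  (9) {A, S, R}: 1 true — exactly one ✓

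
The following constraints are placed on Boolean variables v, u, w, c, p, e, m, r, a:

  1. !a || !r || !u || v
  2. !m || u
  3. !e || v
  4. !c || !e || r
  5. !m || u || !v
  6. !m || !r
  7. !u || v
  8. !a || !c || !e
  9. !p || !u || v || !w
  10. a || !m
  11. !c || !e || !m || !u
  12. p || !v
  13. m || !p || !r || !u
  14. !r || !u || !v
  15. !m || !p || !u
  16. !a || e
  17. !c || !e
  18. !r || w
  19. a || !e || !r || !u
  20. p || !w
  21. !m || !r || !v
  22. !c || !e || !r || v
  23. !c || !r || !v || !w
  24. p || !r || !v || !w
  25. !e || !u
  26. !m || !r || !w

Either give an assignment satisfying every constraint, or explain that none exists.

v = False, u = False, w = True, c = False, p = True, e = False, m = False, r = True, a = False

Set v = False.
  then (!e || v) forces e = False.
  then (!u || v) forces u = False.
  then (!a || e) forces a = False.
  then (!m || u) forces m = False.
Set w = True.
  then (p || !w) forces p = True.
Set c = False.
Set r = True.
All clauses satisfied.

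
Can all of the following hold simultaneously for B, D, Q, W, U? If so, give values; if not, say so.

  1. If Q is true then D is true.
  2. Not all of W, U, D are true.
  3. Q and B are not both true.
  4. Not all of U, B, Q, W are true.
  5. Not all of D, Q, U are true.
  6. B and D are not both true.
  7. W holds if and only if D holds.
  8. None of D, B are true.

B=F, D=F, Q=F, W=F, U=F

  (1) Q=F ⇒ D: vacuous ✓
  (2) {W, U, D}: 0/3 true — not all ✓
  (3) Q=F, B=F — not both ✓
  (4) {U, B, Q, W}: 0/4 true — not all ✓
  (5) {D, Q, U}: 0/3 true — not all ✓
  (6) B=F, D=F — not both ✓
  (7) W=F, D=F — same ✓
  (8) {D, B}: 0 true — none ✓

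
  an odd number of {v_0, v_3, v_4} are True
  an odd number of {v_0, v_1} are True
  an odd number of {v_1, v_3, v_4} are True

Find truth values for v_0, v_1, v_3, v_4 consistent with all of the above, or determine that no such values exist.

Adding constraints 1, 2, 3 mod 2: every variable appears an even number of times on the left, so the left side is 0.
But the right sides sum to 1 (mod 2). 0 ≠ 1 — the system is inconsistent.

No satisfying assignment exists.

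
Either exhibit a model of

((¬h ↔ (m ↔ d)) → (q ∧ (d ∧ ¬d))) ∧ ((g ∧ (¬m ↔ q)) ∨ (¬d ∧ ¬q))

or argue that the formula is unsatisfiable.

m = True, d = False, g = False, q = False, h = False

  (¬h ↔ (m ↔ d)) → (q ∧ (d ∧ ¬d)) = True
    ¬h ↔ (m ↔ d) = False
      ¬h = True
      m ↔ d = False
    q ∧ (d ∧ ¬d) = False
      d ∧ ¬d = False
        ¬d = True
  (g ∧ (¬m ↔ q)) ∨ (¬d ∧ ¬q) = True
    g ∧ (¬m ↔ q) = False
      ¬m ↔ q = True
        ¬m = False
    ¬d ∧ ¬q = True
      ¬d = True
      ¬q = True
Both conjuncts True, so the formula holds.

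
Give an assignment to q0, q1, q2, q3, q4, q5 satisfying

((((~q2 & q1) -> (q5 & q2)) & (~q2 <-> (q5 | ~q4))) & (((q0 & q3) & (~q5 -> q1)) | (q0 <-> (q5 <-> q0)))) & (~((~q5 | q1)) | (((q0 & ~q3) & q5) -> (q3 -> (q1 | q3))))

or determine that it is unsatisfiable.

q0 = False; q1 = False; q2 = False; q3 = False; q4 = True; q5 = True

  (((~q2 & q1) -> (q5 & q2)) & (~q2 <-> (q5 | ~q4))) & (((q0 & q3) & (~q5 -> q1)) | (q0 <-> (q5 <-> q0))) = True
    ((~q2 & q1) -> (q5 & q2)) & (~q2 <-> (q5 | ~q4)) = True
      (~q2 & q1) -> (q5 & q2) = True
        ~q2 & q1 = False
          ~q2 = True
        q5 & q2 = False
      ~q2 <-> (q5 | ~q4) = True
        ~q2 = True
        q5 | ~q4 = True
          ~q4 = False
    ((q0 & q3) & (~q5 -> q1)) | (q0 <-> (q5 <-> q0)) = True
      (q0 & q3) & (~q5 -> q1) = False
        q0 & q3 = False
        ~q5 -> q1 = True
          ~q5 = False
      q0 <-> (q5 <-> q0) = True
        q5 <-> q0 = False
  ~((~q5 | q1)) | (((q0 & ~q3) & q5) -> (q3 -> (q1 | q3))) = True
    ~((~q5 | q1)) = True
      ~q5 | q1 = False
        ~q5 = False
    ((q0 & ~q3) & q5) -> (q3 -> (q1 | q3)) = True
      (q0 & ~q3) & q5 = False
        q0 & ~q3 = False
          ~q3 = True
      q3 -> (q1 | q3) = True
        q1 | q3 = False
Both conjuncts True, so the formula holds.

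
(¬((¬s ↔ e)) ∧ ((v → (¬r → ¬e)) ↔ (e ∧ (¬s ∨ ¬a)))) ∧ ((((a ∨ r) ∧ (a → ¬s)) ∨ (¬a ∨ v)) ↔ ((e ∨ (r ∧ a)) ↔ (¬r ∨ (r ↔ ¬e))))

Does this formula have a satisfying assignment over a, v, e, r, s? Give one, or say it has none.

a = True; v = True; e = True; r = False; s = True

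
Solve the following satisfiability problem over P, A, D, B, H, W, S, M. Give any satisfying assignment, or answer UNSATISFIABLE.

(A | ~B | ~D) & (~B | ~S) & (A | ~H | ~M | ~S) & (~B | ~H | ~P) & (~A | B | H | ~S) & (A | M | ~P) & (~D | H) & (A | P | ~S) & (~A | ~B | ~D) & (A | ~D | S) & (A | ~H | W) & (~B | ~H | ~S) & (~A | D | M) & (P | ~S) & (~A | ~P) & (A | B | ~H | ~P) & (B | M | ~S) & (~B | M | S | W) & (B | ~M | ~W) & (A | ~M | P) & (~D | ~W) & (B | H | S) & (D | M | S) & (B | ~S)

P: False, A: True, D: False, B: True, H: False, W: False, S: False, M: True

Set P = False.
  then (P | ~S) forces S = False.
Set A = True.
Set D = False.
  then (~A | D | M) forces M = True.
Set B = True.
Set H = False.
Set W = False.
All clauses satisfied.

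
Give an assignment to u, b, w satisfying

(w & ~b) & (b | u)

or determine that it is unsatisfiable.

u=T, b=F, w=T

  w & ~b = True
    ~b = True
  b | u = True
Both conjuncts True, so the formula holds.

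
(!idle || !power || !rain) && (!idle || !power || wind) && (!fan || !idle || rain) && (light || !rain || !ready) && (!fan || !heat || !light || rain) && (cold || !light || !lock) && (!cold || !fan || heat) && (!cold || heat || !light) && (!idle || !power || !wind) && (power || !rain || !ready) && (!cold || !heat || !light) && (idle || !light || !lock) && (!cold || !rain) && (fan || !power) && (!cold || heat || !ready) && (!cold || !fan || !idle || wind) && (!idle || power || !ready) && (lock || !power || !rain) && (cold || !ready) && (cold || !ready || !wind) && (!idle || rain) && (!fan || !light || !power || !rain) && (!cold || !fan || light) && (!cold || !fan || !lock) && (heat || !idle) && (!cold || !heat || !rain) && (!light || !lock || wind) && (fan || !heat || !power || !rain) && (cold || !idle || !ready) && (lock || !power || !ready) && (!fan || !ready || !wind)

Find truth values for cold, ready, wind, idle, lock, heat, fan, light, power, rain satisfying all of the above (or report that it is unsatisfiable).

Set cold = True.
  then (!cold || !rain) forces rain = False.
  then (!idle || rain) forces idle = False.
Set ready = False.
Set wind = True.
Set lock = False.
Set heat = False.
  then (!cold || !fan || heat) forces fan = False.
  then (!cold || heat || !light) forces light = False.
  then (fan || !power) forces power = False.
All clauses satisfied.

cold = True; ready = False; wind = True; idle = False; lock = False; heat = False; fan = False; light = False; power = False; rain = False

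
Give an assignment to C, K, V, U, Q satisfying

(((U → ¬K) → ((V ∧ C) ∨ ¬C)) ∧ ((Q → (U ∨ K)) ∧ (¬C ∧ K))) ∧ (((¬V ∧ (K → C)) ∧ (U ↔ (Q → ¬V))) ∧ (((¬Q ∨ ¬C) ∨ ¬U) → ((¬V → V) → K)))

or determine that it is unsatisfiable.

Unsatisfiable — no assignment works.

Case K = True: the formula simplifies to ((¬U → ((V ∧ C) ∨ ¬C)) ∧ ¬C) ∧ ((¬V ∧ C) ∧ (U ↔ (Q → ¬V))).
  C = True: the conjunct ¬C is False.
  C = False: the conjunct C is False.
Case K = False: the conjunct K is False.
Both cases fail — unsatisfiable.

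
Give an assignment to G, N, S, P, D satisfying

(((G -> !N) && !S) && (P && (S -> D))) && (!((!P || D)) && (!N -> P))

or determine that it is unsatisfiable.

G = True; N = False; S = False; P = True; D = False

  ((G -> !N) && !S) && (P && (S -> D)) = True
    (G -> !N) && !S = True
      G -> !N = True
        !N = True
      !S = True
    P && (S -> D) = True
      S -> D = True
  !((!P || D)) && (!N -> P) = True
    !((!P || D)) = True
      !P || D = False
        !P = False
    !N -> P = True
      !N = True
Both conjuncts True, so the formula holds.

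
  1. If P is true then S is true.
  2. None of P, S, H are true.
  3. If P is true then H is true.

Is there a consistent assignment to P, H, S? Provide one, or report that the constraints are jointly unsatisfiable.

P=F, H=F, S=F

  (1) P=F ⇒ S: vacuous ✓
  (2) {P, S, H}: 0 true — none ✓
  (3) P=F ⇒ H: vacuous ✓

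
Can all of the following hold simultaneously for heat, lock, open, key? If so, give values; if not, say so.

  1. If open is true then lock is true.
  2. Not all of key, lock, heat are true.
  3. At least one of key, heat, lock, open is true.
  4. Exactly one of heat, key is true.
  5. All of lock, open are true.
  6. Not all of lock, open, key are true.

heat = True, lock = True, open = True, key = False

  (1) open=T ⇒ lock: T ✓
  (2) {key, lock, heat}: 2/3 true — not all ✓
  (3) {key, heat, lock, open}: 3 true — at least one ✓
  (4) {heat, key}: 1 true — exactly one ✓
  (5) {lock, open}: all 2 true ✓
  (6) {lock, open, key}: 2/3 true — not all ✓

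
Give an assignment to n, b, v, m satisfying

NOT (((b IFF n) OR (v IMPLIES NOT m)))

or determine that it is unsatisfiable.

n = False; b = True; v = True; m = True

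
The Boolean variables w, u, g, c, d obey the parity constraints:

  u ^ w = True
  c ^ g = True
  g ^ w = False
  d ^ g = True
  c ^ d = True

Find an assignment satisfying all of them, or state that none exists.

Unsatisfiable — no assignment works.

Adding constraints 2, 4, 5 mod 2: every variable appears an even number of times on the left, so the left side is 0.
But the right sides sum to 1 (mod 2). 0 ≠ 1 — the system is inconsistent.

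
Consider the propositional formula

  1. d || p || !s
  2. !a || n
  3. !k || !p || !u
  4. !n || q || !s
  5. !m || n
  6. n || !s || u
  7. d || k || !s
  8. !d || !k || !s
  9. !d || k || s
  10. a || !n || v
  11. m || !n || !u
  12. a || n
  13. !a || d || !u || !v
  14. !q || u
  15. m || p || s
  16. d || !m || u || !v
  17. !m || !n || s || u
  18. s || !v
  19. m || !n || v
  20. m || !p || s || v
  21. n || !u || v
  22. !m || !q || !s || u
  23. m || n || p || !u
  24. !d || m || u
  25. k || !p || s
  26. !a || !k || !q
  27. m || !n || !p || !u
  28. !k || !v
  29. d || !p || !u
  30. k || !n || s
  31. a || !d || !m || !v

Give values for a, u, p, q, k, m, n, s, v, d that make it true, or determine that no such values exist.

a = True, u = True, p = True, q = True, k = False, m = True, n = True, s = True, v = True, d = True

Set a = True.
  then (!a || n) forces n = True.
Set u = True.
  then (m || !n || !u) forces m = True.
Set p = True.
  then (!k || !p || !u) forces k = False.
  then (k || !p || s) forces s = True.
  then (d || !p || !u) forces d = True.
  then (!n || q || !s) forces q = True.
Set v = True.
All clauses satisfied.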